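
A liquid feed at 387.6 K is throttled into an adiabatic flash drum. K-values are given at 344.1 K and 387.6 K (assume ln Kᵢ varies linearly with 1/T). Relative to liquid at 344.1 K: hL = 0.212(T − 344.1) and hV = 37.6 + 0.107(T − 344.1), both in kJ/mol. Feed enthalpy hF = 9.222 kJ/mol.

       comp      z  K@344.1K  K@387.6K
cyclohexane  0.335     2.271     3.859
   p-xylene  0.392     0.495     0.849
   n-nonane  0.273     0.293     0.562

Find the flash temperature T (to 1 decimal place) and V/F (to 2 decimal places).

Adiabatic flash: solve Rachford–Rice at each trial T, then check hF = ψ·hV(T) + (1−ψ)·hL(T).
  T = 344.1 K: K = (2.271, 0.495, 0.293), RR gives ψ = 0.046, H_out = 1.735 kJ/mol
  T = 387.6 K: K = (3.859, 0.849, 0.562), RR gives ψ = 0.906, H_out = 39.145 kJ/mol
  T = 365.9 K: K = (3.009, 0.659, 0.414), RR gives ψ = 0.415, H_out = 19.278 kJ/mol
  T = 355.0 K: K = (2.626, 0.574, 0.350), RR gives ψ = 0.234, H_out = 10.824 kJ/mol
  T = 349.6 K: K = (2.446, 0.534, 0.321), RR gives ψ = 0.144, H_out = 6.480 kJ/mol
  T = 352.3 K: K = (2.535, 0.554, 0.335), RR gives ψ = 0.189, H_out = 8.680 kJ/mol
  T = 353.6 K: K = (2.578, 0.563, 0.342), RR gives ψ = 0.210, H_out = 9.718 kJ/mol
Linear interpolation between T = 352.3 (H_out = 8.680) and T = 353.6 (H_out = 9.718) on hF = 9.222 gives T ≈ 353.0 K, at which ψ = 0.20.

T = 353.0 K, V/F = 0.20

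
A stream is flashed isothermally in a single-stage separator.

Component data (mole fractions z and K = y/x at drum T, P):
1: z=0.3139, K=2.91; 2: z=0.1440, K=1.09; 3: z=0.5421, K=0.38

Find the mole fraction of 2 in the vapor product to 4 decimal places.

y_2 = 0.1532

Material balance + equilibrium reduce to Σ zᵢ(Kᵢ−1)/(1+V/F(Kᵢ−1)) = 0.
Check two-phase: ΣzᵢKᵢ = 1.2764 > 1 and Σzᵢ/Kᵢ = 1.6666 > 1, so g(0) = 0.2764 > 0 and g(1) = -0.6666 < 0.
Newton–Raphson from V/F = 0.69:
  V/F = 0.6900: g = -0.31652, g' = -0.8506 → V/F = 0.3179
  V/F = 0.3179: g = -0.03296, g' = -0.7677 → V/F = 0.2750
  V/F = 0.2750: g = 0.00058, g' = -0.7962 → V/F = 0.2757
Converged at V/F = 0.2757.
Compositions from xᵢ = zᵢ/(1+V/F(Kᵢ−1)), yᵢ = Kᵢxᵢ:
  1: x = 0.2056, y = 0.5984
  2: x = 0.1405, y = 0.1532
  3: x = 0.6539, y = 0.2485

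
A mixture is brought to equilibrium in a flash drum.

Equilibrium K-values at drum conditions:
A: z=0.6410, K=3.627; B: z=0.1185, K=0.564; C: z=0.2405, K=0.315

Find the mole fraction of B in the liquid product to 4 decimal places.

Rachford–Rice: g(V/F) = Σ zᵢ(Kᵢ−1)/(1+V/F(Kᵢ−1)) = 0.
g(0) = ΣzᵢKᵢ − 1 = 1.4675 and g(1) = 1 − Σzᵢ/Kᵢ = -0.1503, so a root lies in (0, 1).
Newton iteration, V/F⁰ = 0.45:
  V/F = 0.4500: g = 0.46924, g' = -1.1997 → V/F = 0.8411
  V/F = 0.8411: g = 0.05434, g' = -1.1138 → V/F = 0.8899
  V/F = 0.8899: g = -0.00191, g' = -1.1976 → V/F = 0.8883
Converged at V/F = 0.8883.
Compositions from xᵢ = zᵢ/(1+V/F(Kᵢ−1)), yᵢ = Kᵢxᵢ:
  A: x = 0.1923, y = 0.6974
  B: x = 0.1934, y = 0.1091
  C: x = 0.6143, y = 0.1935

x_B = 0.1934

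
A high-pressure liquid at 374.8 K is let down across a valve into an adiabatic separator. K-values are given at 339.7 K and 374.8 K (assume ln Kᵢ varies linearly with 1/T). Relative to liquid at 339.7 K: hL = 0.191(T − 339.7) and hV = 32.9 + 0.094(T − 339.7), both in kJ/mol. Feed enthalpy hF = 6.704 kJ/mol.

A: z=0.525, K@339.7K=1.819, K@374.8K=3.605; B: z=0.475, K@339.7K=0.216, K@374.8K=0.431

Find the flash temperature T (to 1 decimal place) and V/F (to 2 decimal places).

T = 343.1 K, V/F = 0.19

Adiabatic flash: solve Rachford–Rice at each trial T, then check hF = ψ·hV(T) + (1−ψ)·hL(T).
  T = 339.7 K: K = (1.819, 0.216), RR gives ψ = 0.090, H_out = 2.950 kJ/mol
  T = 374.8 K: K = (3.605, 0.431), RR gives ψ = 0.740, H_out = 28.540 kJ/mol
  T = 357.2 K: K = (2.602, 0.310), RR gives ψ = 0.464, H_out = 17.831 kJ/mol
  T = 348.4 K: K = (2.183, 0.260), RR gives ψ = 0.308, H_out = 11.523 kJ/mol
  T = 344.0 K: K = (1.993, 0.237), RR gives ψ = 0.210, H_out = 7.628 kJ/mol
  T = 341.9 K: K = (1.907, 0.226), RR gives ψ = 0.155, H_out = 5.479 kJ/mol
Linear interpolation between T = 341.9 (H_out = 5.479) and T = 344.0 (H_out = 7.628) on hF = 6.704 gives T ≈ 343.1 K, at which ψ = 0.19.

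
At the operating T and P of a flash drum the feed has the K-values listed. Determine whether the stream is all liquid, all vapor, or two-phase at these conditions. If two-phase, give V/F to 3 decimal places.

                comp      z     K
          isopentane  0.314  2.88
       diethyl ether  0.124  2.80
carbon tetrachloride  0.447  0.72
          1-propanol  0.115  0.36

two-phase, V/F = 0.830

ΣzᵢKᵢ = 1.615; Σzᵢ/Kᵢ = 1.094.
Both exceed 1, so a two-phase solution exists.
Material balance + equilibrium reduce to Σ zᵢ(Kᵢ−1)/(1+ψ(Kᵢ−1)) = 0.
Newton–Raphson from ψ = 0.5:
  ψ = 0.500: g = 0.1680, g' = -0.555 → ψ = 0.802
  ψ = 0.802: g = 0.0139, g' = -0.501 → ψ = 0.830
Converged at ψ = 0.830.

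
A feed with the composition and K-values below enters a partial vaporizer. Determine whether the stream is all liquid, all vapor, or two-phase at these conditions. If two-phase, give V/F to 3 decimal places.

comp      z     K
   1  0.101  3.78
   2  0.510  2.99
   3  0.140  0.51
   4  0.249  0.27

ΣzᵢKᵢ = 2.045; Σzᵢ/Kᵢ = 1.394.
Both exceed 1, so a two-phase solution exists.
Newton iteration, ψ⁰ = 0.5:
  ψ = 0.500: g = 0.2491, g' = -1.032 → ψ = 0.741
  ψ = 0.741: g = -0.0021, g' = -1.126 → ψ = 0.739
Converged at ψ = 0.739.

two-phase, V/F = 0.739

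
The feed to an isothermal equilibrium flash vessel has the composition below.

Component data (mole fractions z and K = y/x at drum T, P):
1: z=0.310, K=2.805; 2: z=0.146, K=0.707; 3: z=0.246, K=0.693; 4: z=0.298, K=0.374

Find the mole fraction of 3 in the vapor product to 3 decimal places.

Material balance + equilibrium reduce to Σ zᵢ(Kᵢ−1)/(1+ψ(Kᵢ−1)) = 0.
g(0) = ΣzᵢKᵢ − 1 = 0.255 and g(1) = 1 − Σzᵢ/Kᵢ = -0.469, so a root lies in (0, 1).
Newton iteration, ψ⁰ = 0.5:
  ψ = 0.500: g = -0.1168, g' = -0.576 → ψ = 0.297
  ψ = 0.297: g = 0.0050, g' = -0.647 → ψ = 0.305
Converged at ψ = 0.305.
Compositions from xᵢ = zᵢ/(1+ψ(Kᵢ−1)), yᵢ = Kᵢxᵢ:
  1: x = 0.200, y = 0.561
  2: x = 0.160, y = 0.113
  3: x = 0.271, y = 0.188
  4: x = 0.368, y = 0.138

y_3 = 0.188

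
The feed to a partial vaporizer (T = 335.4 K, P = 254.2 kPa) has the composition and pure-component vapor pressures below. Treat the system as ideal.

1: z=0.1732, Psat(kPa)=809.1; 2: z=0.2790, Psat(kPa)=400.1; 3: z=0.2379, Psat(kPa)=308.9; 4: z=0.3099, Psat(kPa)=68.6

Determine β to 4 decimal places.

Raoult's law: Kᵢ = Pᵢˢᵃᵗ/P = Pᵢˢᵃᵗ/254.2.
  K_1 = 809.1/254.2 = 3.182927, K_2 = 400.1/254.2 = 1.573958, K_3 = 308.9/254.2 = 1.215185, K_4 = 68.6/254.2 = 0.269866
Let β = V/F and solve Σ zᵢ(Kᵢ−1)/(1+β(Kᵢ−1)) = 0.
Feasibility: ΣzᵢKᵢ = 1.3631, Σzᵢ/Kᵢ = 1.5758 — both > 1, two phases present.
Newton iteration, β⁰ = 0.5:
  β = 0.5000: g = -0.00495, g' = -0.6629 → β = 0.4925
Converged at β = 0.4925.

β = 0.4925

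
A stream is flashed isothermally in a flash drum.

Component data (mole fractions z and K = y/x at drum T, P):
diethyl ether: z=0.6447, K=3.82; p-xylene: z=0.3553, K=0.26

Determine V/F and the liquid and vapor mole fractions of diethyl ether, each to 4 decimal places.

Material balance + equilibrium reduce to Σ zᵢ(Kᵢ−1)/(1+V/F(Kᵢ−1)) = 0.
Feasibility: ΣzᵢKᵢ = 2.5551, Σzᵢ/Kᵢ = 1.5353 — both > 1, two phases present.
Binary case is linear: z₁(K₁−1)(1+V/F(K₂−1)) + z₂(K₂−1)(1+V/F(K₁−1)) = 0
⇒ V/F = [z₁(K₁−1)+z₂(K₂−1)] / [−(K₁−1)(K₂−1)] = 1.55513/2.08680 = 0.7452
Compositions from xᵢ = zᵢ/(1+V/F(Kᵢ−1)), yᵢ = Kᵢxᵢ:
  diethyl ether: x = 0.2079, y = 0.7940
  p-xylene: x = 0.7921, y = 0.2060

V/F = 0.7452, x_diethyl ether = 0.2079, y_diethyl ether = 0.7940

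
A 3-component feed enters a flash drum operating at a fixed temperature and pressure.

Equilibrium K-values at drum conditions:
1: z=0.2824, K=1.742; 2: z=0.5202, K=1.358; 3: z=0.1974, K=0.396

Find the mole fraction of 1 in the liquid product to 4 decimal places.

Iterate (Newton) starting at ψ = 0.5:
  ψ = 0.5000: g = 0.13998, g' = -0.2785 → ψ = 1.0000
  ψ = 1.0000: g = -0.04366, g' = -0.5466 → ψ = 0.9201
  ψ = 0.9201: g = -0.00378, g' = -0.4575 → ψ = 0.9119
  ψ = 0.9119: g = -0.00003, g' = -0.4501 → ψ = 0.9118
Converged at ψ = 0.9118.
Compositions from xᵢ = zᵢ/(1+ψ(Kᵢ−1)), yᵢ = Kᵢxᵢ:
  1: x = 0.1684, y = 0.2934
  2: x = 0.3922, y = 0.5326
  3: x = 0.4394, y = 0.1740

x_1 = 0.1684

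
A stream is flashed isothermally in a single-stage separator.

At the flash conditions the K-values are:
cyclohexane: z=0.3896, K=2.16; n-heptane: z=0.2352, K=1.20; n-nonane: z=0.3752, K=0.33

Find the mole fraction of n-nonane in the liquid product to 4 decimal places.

x_n-nonane = 0.5200

Material balance + equilibrium reduce to Σ zᵢ(Kᵢ−1)/(1+ψ(Kᵢ−1)) = 0.
Feasibility: ΣzᵢKᵢ = 1.2476, Σzᵢ/Kᵢ = 1.5133 — both > 1, two phases present.
Newton iteration, ψ⁰ = 0.43:
  ψ = 0.4300: g = -0.00827, g' = -0.5737 → ψ = 0.4156
  ψ = 0.4156: g = -0.00003, g' = -0.5702 → ψ = 0.4155
Converged at ψ = 0.4155.
Compositions from xᵢ = zᵢ/(1+ψ(Kᵢ−1)), yᵢ = Kᵢxᵢ:
  cyclohexane: x = 0.2629, y = 0.5678
  n-heptane: x = 0.2172, y = 0.2606
  n-nonane: x = 0.5200, y = 0.1716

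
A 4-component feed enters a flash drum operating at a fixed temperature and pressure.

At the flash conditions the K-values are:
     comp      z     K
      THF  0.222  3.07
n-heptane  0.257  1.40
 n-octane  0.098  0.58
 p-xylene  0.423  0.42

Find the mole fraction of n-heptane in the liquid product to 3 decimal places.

Let ψ = V/F and solve Σ zᵢ(Kᵢ−1)/(1+ψ(Kᵢ−1)) = 0.
Check two-phase: ΣzᵢKᵢ = 1.276 > 1 and Σzᵢ/Kᵢ = 1.432 > 1, so g(0) = 0.276 > 0 and g(1) = -0.432 < 0.
Iterate (Newton) starting at ψ = 0.5:
  ψ = 0.500: g = -0.0862, g' = -0.568 → ψ = 0.348
  ψ = 0.348: g = 0.0016, g' = -0.600 → ψ = 0.351
Converged at ψ = 0.351.
Compositions from xᵢ = zᵢ/(1+ψ(Kᵢ−1)), yᵢ = Kᵢxᵢ:
  THF: x = 0.129, y = 0.395
  n-heptane: x = 0.225, y = 0.316
  n-octane: x = 0.115, y = 0.067
  p-xylene: x = 0.531, y = 0.223

x_n-heptane = 0.225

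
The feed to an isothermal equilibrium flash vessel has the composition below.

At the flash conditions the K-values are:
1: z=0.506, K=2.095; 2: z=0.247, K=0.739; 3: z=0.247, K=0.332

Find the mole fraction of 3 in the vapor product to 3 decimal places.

y_3 = 0.132

Material balance + equilibrium reduce to Σ zᵢ(Kᵢ−1)/(1+V/F(Kᵢ−1)) = 0.
Check two-phase: ΣzᵢKᵢ = 1.325 > 1 and Σzᵢ/Kᵢ = 1.320 > 1, so g(0) = 0.325 > 0 and g(1) = -0.320 < 0.
Iterate (Newton) starting at V/F = 0.56:
  V/F = 0.560: g = 0.0044, g' = -0.538 → V/F = 0.568
Converged at V/F = 0.568.
Compositions from xᵢ = zᵢ/(1+V/F(Kᵢ−1)), yᵢ = Kᵢxᵢ:
  1: x = 0.312, y = 0.654
  2: x = 0.290, y = 0.214
  3: x = 0.398, y = 0.132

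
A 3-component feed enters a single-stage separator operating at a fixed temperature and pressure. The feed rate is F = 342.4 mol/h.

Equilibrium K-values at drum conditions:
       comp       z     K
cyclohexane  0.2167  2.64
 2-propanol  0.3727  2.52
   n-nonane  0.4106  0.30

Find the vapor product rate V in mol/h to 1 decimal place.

V = 198.4 mol/h

Rachford–Rice: g(ψ) = Σ zᵢ(Kᵢ−1)/(1+ψ(Kᵢ−1)) = 0.
g(0) = ΣzᵢKᵢ − 1 = 0.6345 and g(1) = 1 − Σzᵢ/Kᵢ = -0.5986, so a root lies in (0, 1).
Iterate (Newton) starting at ψ = 0.5:
  ψ = 0.5000: g = 0.07496, g' = -0.9301 → ψ = 0.5806
  ψ = 0.5806: g = -0.00123, g' = -0.9669 → ψ = 0.5793
Converged at ψ = 0.5793.
Then V = ψ·F = 0.5793·342.4 = 198.4 mol/h and L = F − V = 144.0 mol/h.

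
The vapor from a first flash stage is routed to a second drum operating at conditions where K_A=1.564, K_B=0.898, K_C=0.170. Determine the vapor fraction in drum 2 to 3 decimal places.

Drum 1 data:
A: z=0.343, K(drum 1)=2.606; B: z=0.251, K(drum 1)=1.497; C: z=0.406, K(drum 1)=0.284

Drum 1:
Rachford–Rice: g(ψ₁) = Σ zᵢ(Kᵢ−1)/(1+ψ₁(Kᵢ−1)) = 0.
Check two-phase: ΣzᵢKᵢ = 1.385 > 1 and Σzᵢ/Kᵢ = 1.729 > 1, so g(0) = 0.385 > 0 and g(1) = -0.729 < 0.
Newton iteration, ψ₁⁰ = 0.5:
  ψ₁ = 0.500: g = -0.0474, g' = -0.817 → ψ₁ = 0.442
  ψ₁ = 0.442: g = -0.0009, g' = -0.790 → ψ₁ = 0.441
Converged at ψ₁ = 0.441.
Drum-1 compositions:
  A: x = 0.201, y = 0.523
  B: x = 0.206, y = 0.308
  C: x = 0.593, y = 0.169
Drum-2 feed = drum-1 vapor: z₂ = (0.5233, 0.3082, 0.1685).
Drum 2:
Rachford–Rice: g(ψ₂) = Σ zᵢ(Kᵢ−1)/(1+ψ₂(Kᵢ−1)) = 0.
g(0) = ΣzᵢKᵢ − 1 = 0.124 and g(1) = 1 − Σzᵢ/Kᵢ = -0.669, so a root lies in (0, 1).
Iterate (Newton) starting at ψ₂ = 0.5:
  ψ₂ = 0.500: g = -0.0420, g' = -0.444 → ψ₂ = 0.405
  ψ₂ = 0.405: g = -0.0034, g' = -0.377 → ψ₂ = 0.397
  ψ₂ = 0.397: g = -0.0000, g' = -0.373 → ψ₂ = 0.396
Converged at ψ₂ = 0.396.
  A: x = 0.428, y = 0.669
  B: x = 0.321, y = 0.288
  C: x = 0.251, y = 0.043

V/F (drum 2) = 0.396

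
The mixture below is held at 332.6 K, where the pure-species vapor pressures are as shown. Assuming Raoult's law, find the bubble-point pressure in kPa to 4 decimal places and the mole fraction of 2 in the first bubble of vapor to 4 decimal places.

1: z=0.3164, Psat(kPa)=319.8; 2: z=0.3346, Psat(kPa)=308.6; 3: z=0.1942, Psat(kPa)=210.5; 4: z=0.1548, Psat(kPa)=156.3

At the bubble point ψ → 0, so ΣzᵢKᵢ = 1 with Kᵢ = Pᵢˢᵃᵗ/P ⇒ P = ΣzᵢPᵢˢᵃᵗ.
P = 0.3164·319.8 + 0.3346·308.6 + 0.1942·210.5 + 0.1548·156.3 = 269.5166 kPa
yᵢ = zᵢPᵢˢᵃᵗ/P ⇒ y_2 = 0.3346·308.6/269.5166 = 0.3831

Pbub = 269.5166 kPa, y_2 = 0.3831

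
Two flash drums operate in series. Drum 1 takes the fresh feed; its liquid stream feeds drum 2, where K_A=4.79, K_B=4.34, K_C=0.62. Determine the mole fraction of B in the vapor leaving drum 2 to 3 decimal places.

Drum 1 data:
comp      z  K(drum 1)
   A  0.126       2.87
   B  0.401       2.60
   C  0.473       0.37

y_B (drum 2) = 0.341

Drum 1:
Let ψ₁ = V/F and solve Σ zᵢ(Kᵢ−1)/(1+ψ₁(Kᵢ−1)) = 0.
Check two-phase: ΣzᵢKᵢ = 1.579 > 1 and Σzᵢ/Kᵢ = 1.477 > 1, so g(0) = 0.579 > 0 and g(1) = -0.477 < 0.
Newton iteration, ψ₁⁰ = 0.44:
  ψ₁ = 0.440: g = 0.0935, g' = -0.845 → ψ₁ = 0.551
  ψ₁ = 0.551: g = 0.0009, g' = -0.837 → ψ₁ = 0.552
Converged at ψ₁ = 0.552.
Drum-1 compositions:
  A: x = 0.062, y = 0.178
  B: x = 0.213, y = 0.554
  C: x = 0.725, y = 0.268
Drum-2 feed = drum-1 liquid: z₂ = (0.0620, 0.2130, 0.7250).
Drum 2:
Rachford–Rice: g(ψ₂) = Σ zᵢ(Kᵢ−1)/(1+ψ₂(Kᵢ−1)) = 0.
g(0) = ΣzᵢKᵢ − 1 = 0.671 and g(1) = 1 − Σzᵢ/Kᵢ = -0.231, so a root lies in (0, 1).
Newton–Raphson from ψ₂ = 0.69:
  ψ₂ = 0.690: g = -0.0931, g' = -0.478 → ψ₂ = 0.495
  ψ₂ = 0.495: g = 0.0104, g' = -0.604 → ψ₂ = 0.512
  ψ₂ = 0.512: g = 0.0001, g' = -0.588 → ψ₂ = 0.513
Converged at ψ₂ = 0.513.
  A: x = 0.021, y = 0.101
  B: x = 0.079, y = 0.341
  C: x = 0.900, y = 0.558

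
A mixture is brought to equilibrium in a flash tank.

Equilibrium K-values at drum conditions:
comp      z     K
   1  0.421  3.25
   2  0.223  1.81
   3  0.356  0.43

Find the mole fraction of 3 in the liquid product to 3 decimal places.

Newton–Raphson from ψ = 0.5:
  ψ = 0.500: g = 0.2905, g' = -0.772 → ψ = 0.876
  ψ = 0.876: g = 0.0191, g' = -0.753 → ψ = 0.902
  ψ = 0.902: g = -0.0002, g' = -0.771 → ψ = 0.901
Converged at ψ = 0.901.
Compositions from xᵢ = zᵢ/(1+ψ(Kᵢ−1)), yᵢ = Kᵢxᵢ:
  1: x = 0.139, y = 0.452
  2: x = 0.129, y = 0.233
  3: x = 0.732, y = 0.315

x_3 = 0.732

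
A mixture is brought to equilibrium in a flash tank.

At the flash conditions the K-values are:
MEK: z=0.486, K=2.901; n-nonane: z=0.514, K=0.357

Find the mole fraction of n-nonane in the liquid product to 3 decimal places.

Rachford–Rice: g(ψ) = Σ zᵢ(Kᵢ−1)/(1+ψ(Kᵢ−1)) = 0.
Feasibility: ΣzᵢKᵢ = 1.593, Σzᵢ/Kᵢ = 1.607 — both > 1, two phases present.
Binary case is linear: z₁(K₁−1)(1+ψ(K₂−1)) + z₂(K₂−1)(1+ψ(K₁−1)) = 0
⇒ ψ = [z₁(K₁−1)+z₂(K₂−1)] / [−(K₁−1)(K₂−1)] = 0.5934/1.2223 = 0.485
Compositions from xᵢ = zᵢ/(1+ψ(Kᵢ−1)), yᵢ = Kᵢxᵢ:
  MEK: x = 0.253, y = 0.733
  n-nonane: x = 0.747, y = 0.267

x_n-nonane = 0.747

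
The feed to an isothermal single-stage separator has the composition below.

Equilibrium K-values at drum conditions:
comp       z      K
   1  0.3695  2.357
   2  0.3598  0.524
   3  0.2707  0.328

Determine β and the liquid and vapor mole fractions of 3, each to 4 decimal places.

Rachford–Rice: g(β) = Σ zᵢ(Kᵢ−1)/(1+β(Kᵢ−1)) = 0.
g(0) = ΣzᵢKᵢ − 1 = 0.1482 and g(1) = 1 − Σzᵢ/Kᵢ = -0.6687, so a root lies in (0, 1).
Iterate (Newton) starting at β = 0.5:
  β = 0.5000: g = -0.19999, g' = -0.6592 → β = 0.1966
  β = 0.1966: g = -0.00273, g' = -0.6855 → β = 0.1926
Converged at β = 0.1926.
Compositions from xᵢ = zᵢ/(1+β(Kᵢ−1)), yᵢ = Kᵢxᵢ:
  1: x = 0.2929, y = 0.6904
  2: x = 0.3961, y = 0.2076
  3: x = 0.3109, y = 0.1020

β = 0.1926, x_3 = 0.3109, y_3 = 0.1020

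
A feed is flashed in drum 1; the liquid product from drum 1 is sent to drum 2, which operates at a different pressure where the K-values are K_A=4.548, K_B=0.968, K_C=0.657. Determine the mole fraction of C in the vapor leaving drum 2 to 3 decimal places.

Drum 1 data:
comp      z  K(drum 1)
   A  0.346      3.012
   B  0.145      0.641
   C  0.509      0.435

y_C (drum 2) = 0.498

Drum 1:
Material balance + equilibrium reduce to Σ zᵢ(Kᵢ−1)/(1+ψ₁(Kᵢ−1)) = 0.
g(0) = ΣzᵢKᵢ − 1 = 0.357 and g(1) = 1 − Σzᵢ/Kᵢ = -0.511, so a root lies in (0, 1).
Iterate (Newton) starting at ψ₁ = 0.33:
  ψ₁ = 0.330: g = 0.0058, g' = -0.775 → ψ₁ = 0.338
Converged at ψ₁ = 0.338.
Drum-1 compositions:
  A: x = 0.206, y = 0.621
  B: x = 0.165, y = 0.106
  C: x = 0.629, y = 0.274
Drum-2 feed = drum-1 liquid: z₂ = (0.2061, 0.1650, 0.6289).
Drum 2:
Rachford–Rice: g(ψ₂) = Σ zᵢ(Kᵢ−1)/(1+ψ₂(Kᵢ−1)) = 0.
Feasibility: ΣzᵢKᵢ = 1.510, Σzᵢ/Kᵢ = 1.173 — both > 1, two phases present.
Iterate (Newton) starting at ψ₂ = 0.5:
  ψ₂ = 0.500: g = -0.0022, g' = -0.445 → ψ₂ = 0.495
Converged at ψ₂ = 0.495.
  A: x = 0.075, y = 0.340
  B: x = 0.168, y = 0.162
  C: x = 0.758, y = 0.498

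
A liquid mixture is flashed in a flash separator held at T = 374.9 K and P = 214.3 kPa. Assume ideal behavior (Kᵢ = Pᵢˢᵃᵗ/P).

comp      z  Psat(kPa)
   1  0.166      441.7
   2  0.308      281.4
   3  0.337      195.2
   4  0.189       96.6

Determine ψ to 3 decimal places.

Raoult's law: Kᵢ = Pᵢˢᵃᵗ/P = Pᵢˢᵃᵗ/214.3.
  K_1 = 441.7/214.3 = 2.06113, K_2 = 281.4/214.3 = 1.31311, K_3 = 195.2/214.3 = 0.91087, K_4 = 96.6/214.3 = 0.45077
Newton–Raphson from ψ = 0.48:
  ψ = 0.480: g = 0.0282, g' = -0.213 → ψ = 0.612
  ψ = 0.612: g = -0.0005, g' = -0.222 → ψ = 0.610
Converged at ψ = 0.610.

ψ = 0.610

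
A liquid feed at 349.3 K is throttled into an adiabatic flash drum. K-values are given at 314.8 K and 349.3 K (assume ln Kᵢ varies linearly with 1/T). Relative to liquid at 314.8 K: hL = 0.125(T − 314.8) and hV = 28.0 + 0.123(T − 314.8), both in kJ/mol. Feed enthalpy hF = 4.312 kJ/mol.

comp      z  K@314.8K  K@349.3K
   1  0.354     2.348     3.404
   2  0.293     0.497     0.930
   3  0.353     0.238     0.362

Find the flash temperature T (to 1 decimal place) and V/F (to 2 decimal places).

Adiabatic flash: solve Rachford–Rice at each trial T, then check hF = ψ·hV(T) + (1−ψ)·hL(T).
  T = 314.8 K: K = (2.348, 0.497, 0.238), RR gives ψ = 0.069, H_out = 1.932 kJ/mol
  T = 349.3 K: K = (3.404, 0.930, 0.362), RR gives ψ = 0.547, H_out = 19.604 kJ/mol
  T = 332.1 K: K = (2.856, 0.692, 0.297), RR gives ψ = 0.310, H_out = 10.825 kJ/mol
  T = 323.5 K: K = (2.598, 0.589, 0.267), RR gives ψ = 0.193, H_out = 6.495 kJ/mol
  T = 319.1 K: K = (2.470, 0.541, 0.252), RR gives ψ = 0.132, H_out = 4.226 kJ/mol
  T = 321.3 K: K = (2.534, 0.565, 0.259), RR gives ψ = 0.163, H_out = 5.368 kJ/mol
Linear interpolation between T = 319.1 (H_out = 4.226) and T = 321.3 (H_out = 5.368) on hF = 4.312 gives T ≈ 319.3 K, at which ψ = 0.13.

T = 319.3 K, V/F = 0.13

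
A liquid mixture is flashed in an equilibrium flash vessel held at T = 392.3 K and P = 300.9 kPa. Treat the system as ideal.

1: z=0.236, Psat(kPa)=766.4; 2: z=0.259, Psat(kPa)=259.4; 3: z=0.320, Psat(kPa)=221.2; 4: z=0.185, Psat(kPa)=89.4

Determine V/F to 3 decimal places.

V/F = 0.203

Raoult's law: Kᵢ = Pᵢˢᵃᵗ/P = Pᵢˢᵃᵗ/300.9.
  K_1 = 766.4/300.9 = 2.54703, K_2 = 259.4/300.9 = 0.86208, K_3 = 221.2/300.9 = 0.73513, K_4 = 89.4/300.9 = 0.29711
Material balance + equilibrium reduce to Σ zᵢ(Kᵢ−1)/(1+V/F(Kᵢ−1)) = 0.
Feasibility: ΣzᵢKᵢ = 1.115, Σzᵢ/Kᵢ = 1.451 — both > 1, two phases present.
Iterate (Newton) starting at V/F = 0.48:
  V/F = 0.480: g = -0.1221, g' = -0.429 → V/F = 0.196
  V/F = 0.196: g = 0.0034, g' = -0.486 → V/F = 0.203
Converged at V/F = 0.203.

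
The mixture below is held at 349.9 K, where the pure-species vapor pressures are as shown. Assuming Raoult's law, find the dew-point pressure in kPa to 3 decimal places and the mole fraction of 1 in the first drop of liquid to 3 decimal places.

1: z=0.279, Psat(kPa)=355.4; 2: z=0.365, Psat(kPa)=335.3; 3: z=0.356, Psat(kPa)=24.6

Pdew = 61.180 kPa, x_1 = 0.048

At the dew point ψ → 1, so Σzᵢ/Kᵢ = 1 with Kᵢ = Pᵢˢᵃᵗ/P ⇒ 1/P = Σzᵢ/Pᵢˢᵃᵗ.
1/P = 0.279/355.4 + 0.365/335.3 + 0.356/24.6 = 0.016345 ⇒ P = 61.180 kPa
xᵢ = zᵢP/Pᵢˢᵃᵗ ⇒ x_1 = 0.279·61.180/355.4 = 0.048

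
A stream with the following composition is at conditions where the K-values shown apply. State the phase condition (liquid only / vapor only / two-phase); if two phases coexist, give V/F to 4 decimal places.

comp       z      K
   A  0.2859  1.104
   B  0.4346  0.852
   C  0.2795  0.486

ΣzᵢKᵢ = 0.8217; Σzᵢ/Kᵢ = 1.3442.
Since ΣzᵢKᵢ < 1 the mixture is below its bubble point — single liquid phase.

liquid only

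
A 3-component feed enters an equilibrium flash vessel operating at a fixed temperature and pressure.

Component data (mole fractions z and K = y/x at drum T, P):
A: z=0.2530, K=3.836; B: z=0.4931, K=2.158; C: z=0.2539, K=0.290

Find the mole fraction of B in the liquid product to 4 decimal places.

x_B = 0.2434

Rachford–Rice: g(ψ) = Σ zᵢ(Kᵢ−1)/(1+ψ(Kᵢ−1)) = 0.
Feasibility: ΣzᵢKᵢ = 2.1082, Σzᵢ/Kᵢ = 1.1700 — both > 1, two phases present.
Iterate (Newton) starting at ψ = 0.5:
  ψ = 0.5000: g = 0.37888, g' = -0.9209 → ψ = 0.9114
  ψ = 0.9114: g = -0.03288, g' = -1.3426 → ψ = 0.8869
  ψ = 0.8869: g = -0.00105, g' = -1.2591 → ψ = 0.8861
Converged at ψ = 0.8861.
Compositions from xᵢ = zᵢ/(1+ψ(Kᵢ−1)), yᵢ = Kᵢxᵢ:
  A: x = 0.0720, y = 0.2763
  B: x = 0.2434, y = 0.5252
  C: x = 0.6846, y = 0.1985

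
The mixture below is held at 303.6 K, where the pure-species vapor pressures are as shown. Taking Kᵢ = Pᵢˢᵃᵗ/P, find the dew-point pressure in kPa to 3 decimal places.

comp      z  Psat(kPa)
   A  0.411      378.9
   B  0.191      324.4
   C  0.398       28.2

At the dew point ψ → 1, so Σzᵢ/Kᵢ = 1 with Kᵢ = Pᵢˢᵃᵗ/P ⇒ 1/P = Σzᵢ/Pᵢˢᵃᵗ.
1/P = 0.411/378.9 + 0.191/324.4 + 0.398/28.2 = 0.015787 ⇒ P = 63.343 kPa

Pdew = 63.343 kPa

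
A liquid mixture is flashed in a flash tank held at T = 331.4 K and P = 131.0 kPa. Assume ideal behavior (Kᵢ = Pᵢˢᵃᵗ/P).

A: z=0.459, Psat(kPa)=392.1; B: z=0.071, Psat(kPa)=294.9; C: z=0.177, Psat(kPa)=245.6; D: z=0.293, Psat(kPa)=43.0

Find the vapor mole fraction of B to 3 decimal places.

y_B = 0.077

Raoult's law: Kᵢ = Pᵢˢᵃᵗ/P = Pᵢˢᵃᵗ/131.0.
  K_A = 392.1/131.0 = 2.99313, K_B = 294.9/131.0 = 2.25115, K_C = 245.6/131.0 = 1.87481, K_D = 43.0/131.0 = 0.32824
Let β = V/F and solve Σ zᵢ(Kᵢ−1)/(1+β(Kᵢ−1)) = 0.
Feasibility: ΣzᵢKᵢ = 1.962, Σzᵢ/Kᵢ = 1.172 — both > 1, two phases present.
Iterate (Newton) starting at β = 0.7:
  β = 0.700: g = 0.1538, g' = -0.873 → β = 0.876
  β = 0.876: g = -0.0153, g' = -1.092 → β = 0.862
Converged at β = 0.862.
Compositions from xᵢ = zᵢ/(1+β(Kᵢ−1)), yᵢ = Kᵢxᵢ:
  A: x = 0.169, y = 0.505
  B: x = 0.034, y = 0.077
  C: x = 0.101, y = 0.189
  D: x = 0.696, y = 0.228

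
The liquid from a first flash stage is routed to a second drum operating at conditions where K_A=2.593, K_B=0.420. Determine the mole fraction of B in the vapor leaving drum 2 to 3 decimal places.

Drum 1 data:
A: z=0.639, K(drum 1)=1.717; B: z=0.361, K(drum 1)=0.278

y_B (drum 2) = 0.308

Drum 1:
Let ψ₁ = V/F and solve Σ zᵢ(Kᵢ−1)/(1+ψ₁(Kᵢ−1)) = 0.
g(0) = ΣzᵢKᵢ − 1 = 0.198 and g(1) = 1 − Σzᵢ/Kᵢ = -0.671, so a root lies in (0, 1).
Binary case is linear: z₁(K₁−1)(1+ψ₁(K₂−1)) + z₂(K₂−1)(1+ψ₁(K₁−1)) = 0
⇒ ψ₁ = [z₁(K₁−1)+z₂(K₂−1)] / [−(K₁−1)(K₂−1)] = 0.1975/0.5177 = 0.382
Drum-1 compositions:
  A: x = 0.502, y = 0.861
  B: x = 0.498, y = 0.139
Drum-2 feed = drum-1 liquid: z₂ = (0.5017, 0.4983).
Drum 2:
Rachford–Rice: g(ψ₂) = Σ zᵢ(Kᵢ−1)/(1+ψ₂(Kᵢ−1)) = 0.
Feasibility: ΣzᵢKᵢ = 1.510, Σzᵢ/Kᵢ = 1.380 — both > 1, two phases present.
Binary case is linear: z₁(K₁−1)(1+ψ₂(K₂−1)) + z₂(K₂−1)(1+ψ₂(K₁−1)) = 0
⇒ ψ₂ = [z₁(K₁−1)+z₂(K₂−1)] / [−(K₁−1)(K₂−1)] = 0.5103/0.9239 = 0.552
  A: x = 0.267, y = 0.692
  B: x = 0.733, y = 0.308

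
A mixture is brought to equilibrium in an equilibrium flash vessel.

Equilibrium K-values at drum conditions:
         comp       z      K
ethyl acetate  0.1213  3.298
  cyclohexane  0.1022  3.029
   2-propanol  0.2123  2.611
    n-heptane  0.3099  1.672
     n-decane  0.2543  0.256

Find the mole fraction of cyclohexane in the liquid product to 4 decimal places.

Material balance + equilibrium reduce to Σ zᵢ(Kᵢ−1)/(1+ψ(Kᵢ−1)) = 0.
Check two-phase: ΣzᵢKᵢ = 1.8472 > 1 and Σzᵢ/Kᵢ = 1.3305 > 1, so g(0) = 0.8472 > 0 and g(1) = -0.3305 < 0.
Iterate (Newton) starting at ψ = 0.33:
  ψ = 0.3300: g = 0.42572, g' = -0.9340 → ψ = 0.7858
  ψ = 0.7858: g = 0.01102, g' = -1.1270 → ψ = 0.7956
  ψ = 0.7956: g = -0.00012, g' = -1.1521 → ψ = 0.7955
Converged at ψ = 0.7955.
Compositions from xᵢ = zᵢ/(1+ψ(Kᵢ−1)), yᵢ = Kᵢxᵢ:
  ethyl acetate: x = 0.0429, y = 0.1415
  cyclohexane: x = 0.0391, y = 0.1184
  2-propanol: x = 0.0931, y = 0.2430
  n-heptane: x = 0.2019, y = 0.3377
  n-decane: x = 0.6230, y = 0.1595

x_cyclohexane = 0.0391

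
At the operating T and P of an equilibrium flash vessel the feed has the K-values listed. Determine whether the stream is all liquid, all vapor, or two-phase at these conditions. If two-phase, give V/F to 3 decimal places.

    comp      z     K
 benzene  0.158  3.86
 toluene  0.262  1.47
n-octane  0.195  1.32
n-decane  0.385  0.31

ΣzᵢKᵢ = 1.372; Σzᵢ/Kᵢ = 1.609.
Both exceed 1, so a two-phase solution exists.
Let ψ = V/F and solve Σ zᵢ(Kᵢ−1)/(1+ψ(Kᵢ−1)) = 0.
Iterate (Newton) starting at ψ = 0.5:
  ψ = 0.500: g = -0.0661, g' = -0.699 → ψ = 0.405
  ψ = 0.405: g = -0.0009, g' = -0.687 → ψ = 0.404
Converged at ψ = 0.404.

two-phase, V/F = 0.404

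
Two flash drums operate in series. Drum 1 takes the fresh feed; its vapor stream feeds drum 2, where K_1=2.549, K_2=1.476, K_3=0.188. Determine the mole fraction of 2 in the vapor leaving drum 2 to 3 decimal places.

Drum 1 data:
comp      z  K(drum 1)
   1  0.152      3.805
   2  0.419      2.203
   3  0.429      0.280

y_2 (drum 2) = 0.628

Drum 1:
Rachford–Rice: g(ψ₁) = Σ zᵢ(Kᵢ−1)/(1+ψ₁(Kᵢ−1)) = 0.
Feasibility: ΣzᵢKᵢ = 1.622, Σzᵢ/Kᵢ = 1.762 — both > 1, two phases present.
Newton iteration, ψ₁⁰ = 0.5:
  ψ₁ = 0.500: g = 0.0096, g' = -0.987 → ψ₁ = 0.510
Converged at ψ₁ = 0.510.
Drum-1 compositions:
  1: x = 0.063, y = 0.238
  2: x = 0.260, y = 0.572
  3: x = 0.678, y = 0.190
Drum-2 feed = drum-1 vapor: z₂ = (0.2380, 0.5722, 0.1898).
Drum 2:
Material balance + equilibrium reduce to Σ zᵢ(Kᵢ−1)/(1+ψ₂(Kᵢ−1)) = 0.
Feasibility: ΣzᵢKᵢ = 1.487, Σzᵢ/Kᵢ = 1.490 — both > 1, two phases present.
Newton–Raphson from ψ₂ = 0.5:
  ψ₂ = 0.500: g = 0.1684, g' = -0.621 → ψ₂ = 0.771
  ψ₂ = 0.771: g = -0.0451, g' = -1.084 → ψ₂ = 0.730
  ψ₂ = 0.730: g = -0.0029, g' = -0.951 → ψ₂ = 0.727
Converged at ψ₂ = 0.727.
  1: x = 0.112, y = 0.285
  2: x = 0.425, y = 0.628
  3: x = 0.463, y = 0.087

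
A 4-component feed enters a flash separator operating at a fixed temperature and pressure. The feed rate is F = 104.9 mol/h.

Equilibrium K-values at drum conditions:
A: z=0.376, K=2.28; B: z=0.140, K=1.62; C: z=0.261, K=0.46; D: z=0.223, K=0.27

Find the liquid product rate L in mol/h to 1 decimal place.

Iterate (Newton) starting at V/F = 0.63:
  V/F = 0.630: g = -0.1862, g' = -0.799 → V/F = 0.397
  V/F = 0.397: g = -0.0198, g' = -0.664 → V/F = 0.367
Converged at V/F = 0.367.
Then V = V/F·F = 0.3670·104.9 = 38.5 mol/h and L = F − V = 66.4 mol/h.

L = 66.4 mol/h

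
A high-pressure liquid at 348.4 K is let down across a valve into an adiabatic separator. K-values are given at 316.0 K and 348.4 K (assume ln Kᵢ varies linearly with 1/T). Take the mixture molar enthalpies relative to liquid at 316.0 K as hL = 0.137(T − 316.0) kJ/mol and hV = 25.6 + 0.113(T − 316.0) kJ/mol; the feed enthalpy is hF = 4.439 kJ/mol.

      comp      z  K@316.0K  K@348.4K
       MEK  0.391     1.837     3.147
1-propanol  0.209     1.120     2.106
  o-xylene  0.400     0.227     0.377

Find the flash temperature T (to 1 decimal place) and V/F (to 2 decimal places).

Adiabatic flash: solve Rachford–Rice at each trial T, then check hF = ψ·hV(T) + (1−ψ)·hL(T).
  T = 316.0 K: K = (1.837, 1.120, 0.227), RR gives ψ = 0.084, H_out = 2.147 kJ/mol
  T = 348.4 K: K = (3.147, 2.106, 0.377), RR gives ψ = 0.727, H_out = 22.497 kJ/mol
  T = 332.2 K: K = (2.436, 1.560, 0.296), RR gives ψ = 0.479, H_out = 14.302 kJ/mol
  T = 324.1 K: K = (2.123, 1.327, 0.260), RR gives ψ = 0.316, H_out = 9.130 kJ/mol
  T = 320.1 K: K = (1.978, 1.222, 0.243), RR gives ψ = 0.213, H_out = 5.996 kJ/mol
  T = 318.1 K: K = (1.909, 1.171, 0.235), RR gives ψ = 0.154, H_out = 4.215 kJ/mol
  T = 319.1 K: K = (1.943, 1.196, 0.239), RR gives ψ = 0.184, H_out = 5.126 kJ/mol
Linear interpolation between T = 318.1 (H_out = 4.215) and T = 319.1 (H_out = 5.126) on hF = 4.439 gives T ≈ 318.3 K, at which ψ = 0.16.

T = 318.3 K, V/F = 0.16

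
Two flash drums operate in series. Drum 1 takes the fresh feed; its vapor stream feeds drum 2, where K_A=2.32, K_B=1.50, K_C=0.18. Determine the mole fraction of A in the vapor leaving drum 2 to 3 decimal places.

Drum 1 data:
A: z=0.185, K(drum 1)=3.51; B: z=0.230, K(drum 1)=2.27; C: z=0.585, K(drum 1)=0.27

y_A (drum 2) = 0.472

Drum 1:
Rachford–Rice: g(ψ₁) = Σ zᵢ(Kᵢ−1)/(1+ψ₁(Kᵢ−1)) = 0.
Feasibility: ΣzᵢKᵢ = 1.329, Σzᵢ/Kᵢ = 2.321 — both > 1, two phases present.
Iterate (Newton) starting at ψ₁ = 0.5:
  ψ₁ = 0.500: g = -0.2879, g' = -1.141 → ψ₁ = 0.248
  ψ₁ = 0.248: g = -0.0127, g' = -1.122 → ψ₁ = 0.236
Converged at ψ₁ = 0.236.
Drum-1 compositions:
  A: x = 0.116, y = 0.408
  B: x = 0.177, y = 0.402
  C: x = 0.707, y = 0.191
Drum-2 feed = drum-1 vapor: z₂ = (0.4076, 0.4016, 0.1909).
Drum 2:
Material balance + equilibrium reduce to Σ zᵢ(Kᵢ−1)/(1+ψ₂(Kᵢ−1)) = 0.
Check two-phase: ΣzᵢKᵢ = 1.582 > 1 and Σzᵢ/Kᵢ = 1.504 > 1, so g(0) = 0.582 > 0 and g(1) = -0.504 < 0.
Newton–Raphson from ψ₂ = 0.5:
  ψ₂ = 0.500: g = 0.2194, g' = -0.691 → ψ₂ = 0.818
  ψ₂ = 0.818: g = -0.0738, g' = -1.397 → ψ₂ = 0.765
  ψ₂ = 0.765: g = -0.0069, g' = -1.152 → ψ₂ = 0.759
Converged at ψ₂ = 0.759.
  A: x = 0.204, y = 0.472
  B: x = 0.291, y = 0.437
  C: x = 0.505, y = 0.091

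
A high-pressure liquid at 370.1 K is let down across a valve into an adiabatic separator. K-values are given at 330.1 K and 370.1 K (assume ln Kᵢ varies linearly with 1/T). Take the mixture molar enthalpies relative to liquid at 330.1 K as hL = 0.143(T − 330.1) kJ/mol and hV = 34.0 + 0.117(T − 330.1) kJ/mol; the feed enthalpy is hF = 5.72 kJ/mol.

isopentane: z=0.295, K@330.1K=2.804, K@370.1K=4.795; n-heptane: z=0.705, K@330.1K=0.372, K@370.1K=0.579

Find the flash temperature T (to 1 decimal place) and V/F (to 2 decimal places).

T = 335.7 K, V/F = 0.15

Adiabatic flash: solve Rachford–Rice at each trial T, then check hF = ψ·hV(T) + (1−ψ)·hL(T).
  T = 330.1 K: K = (2.804, 0.372), RR gives ψ = 0.079, H_out = 2.684 kJ/mol
  T = 370.1 K: K = (4.795, 0.579), RR gives ψ = 0.515, H_out = 22.692 kJ/mol
  T = 350.1 K: K = (3.723, 0.470), RR gives ψ = 0.298, H_out = 12.828 kJ/mol
  T = 340.1 K: K = (3.245, 0.420), RR gives ψ = 0.194, H_out = 7.981 kJ/mol
  T = 335.1 K: K = (3.020, 0.395), RR gives ψ = 0.139, H_out = 5.418 kJ/mol
  T = 337.6 K: K = (3.131, 0.407), RR gives ψ = 0.167, H_out = 6.717 kJ/mol
  T = 336.4 K: K = (3.077, 0.402), RR gives ψ = 0.154, H_out = 6.099 kJ/mol
Linear interpolation between T = 335.1 (H_out = 5.418) and T = 336.4 (H_out = 6.099) on hF = 5.72 gives T ≈ 335.7 K, at which ψ = 0.15.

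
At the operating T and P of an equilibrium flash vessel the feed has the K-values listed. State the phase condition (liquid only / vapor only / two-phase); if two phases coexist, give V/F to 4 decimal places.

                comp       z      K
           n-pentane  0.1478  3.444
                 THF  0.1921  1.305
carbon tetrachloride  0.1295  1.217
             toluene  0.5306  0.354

ΣzᵢKᵢ = 1.1051; Σzᵢ/Kᵢ = 1.7954.
Both exceed 1, so a two-phase solution exists.
Newton–Raphson from ψ = 0.5:
  ψ = 0.5000: g = -0.26755, g' = -0.6803 → ψ = 0.1067
  ψ = 0.1067: g = 0.00254, g' = -0.8333 → ψ = 0.1098
Converged at ψ = 0.1098.

two-phase, V/F = 0.1098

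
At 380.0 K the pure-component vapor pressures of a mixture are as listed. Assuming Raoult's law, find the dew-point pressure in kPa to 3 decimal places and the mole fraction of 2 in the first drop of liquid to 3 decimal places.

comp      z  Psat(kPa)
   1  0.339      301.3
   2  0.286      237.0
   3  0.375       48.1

At the dew point ψ → 1, so Σzᵢ/Kᵢ = 1 with Kᵢ = Pᵢˢᵃᵗ/P ⇒ 1/P = Σzᵢ/Pᵢˢᵃᵗ.
1/P = 0.339/301.3 + 0.286/237.0 + 0.375/48.1 = 0.010128 ⇒ P = 98.735 kPa
xᵢ = zᵢP/Pᵢˢᵃᵗ ⇒ x_2 = 0.286·98.735/237.0 = 0.119

Pdew = 98.735 kPa, x_2 = 0.119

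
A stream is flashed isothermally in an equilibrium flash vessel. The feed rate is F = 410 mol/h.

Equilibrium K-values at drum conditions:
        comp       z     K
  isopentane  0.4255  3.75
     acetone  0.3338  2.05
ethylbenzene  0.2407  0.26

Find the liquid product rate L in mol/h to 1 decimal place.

L = 45.4 mol/h

Material balance + equilibrium reduce to Σ zᵢ(Kᵢ−1)/(1+β(Kᵢ−1)) = 0.
g(0) = ΣzᵢKᵢ − 1 = 1.3425 and g(1) = 1 − Σzᵢ/Kᵢ = -0.2021, so a root lies in (0, 1).
Iterate (Newton) starting at β = 0.5:
  β = 0.5000: g = 0.43979, g' = -1.0608 → β = 0.9146
  β = 0.9146: g = -0.03940, g' = -1.6179 → β = 0.8902
  β = 0.8902: g = -0.00147, g' = -1.5009 → β = 0.8892
Converged at β = 0.8892.
Then V = β·F = 0.8892·410 = 364.6 mol/h and L = F − V = 45.4 mol/h.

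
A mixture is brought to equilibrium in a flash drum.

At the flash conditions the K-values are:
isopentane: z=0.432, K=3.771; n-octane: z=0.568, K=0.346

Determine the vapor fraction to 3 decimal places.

Binary case is linear: z₁(K₁−1)(1+ψ(K₂−1)) + z₂(K₂−1)(1+ψ(K₁−1)) = 0
⇒ ψ = [z₁(K₁−1)+z₂(K₂−1)] / [−(K₁−1)(K₂−1)] = 0.8256/1.8122 = 0.456

ψ = 0.456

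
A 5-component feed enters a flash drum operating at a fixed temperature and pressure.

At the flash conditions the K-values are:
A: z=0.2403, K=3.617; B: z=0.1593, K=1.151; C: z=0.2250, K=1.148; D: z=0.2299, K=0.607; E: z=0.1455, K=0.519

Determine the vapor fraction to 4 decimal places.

ψ = 0.8262

Rachford–Rice: g(ψ) = Σ zᵢ(Kᵢ−1)/(1+ψ(Kᵢ−1)) = 0.
Feasibility: ΣzᵢKᵢ = 1.5259, Σzᵢ/Kᵢ = 1.0599 — both > 1, two phases present.
Newton–Raphson from ψ = 0.5:
  ψ = 0.5000: g = 0.12119, g' = -0.4296 → ψ = 0.7821
  ψ = 0.7821: g = 0.01512, g' = -0.3447 → ψ = 0.8260
  ψ = 0.8260: g = 0.00007, g' = -0.3419 → ψ = 0.8262
Converged at ψ = 0.8262.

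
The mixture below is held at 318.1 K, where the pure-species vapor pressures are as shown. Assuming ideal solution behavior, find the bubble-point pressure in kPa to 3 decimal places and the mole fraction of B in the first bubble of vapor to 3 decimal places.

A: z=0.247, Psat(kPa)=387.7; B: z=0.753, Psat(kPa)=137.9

At the bubble point ψ → 0, so ΣzᵢKᵢ = 1 with Kᵢ = Pᵢˢᵃᵗ/P ⇒ P = ΣzᵢPᵢˢᵃᵗ.
P = 0.247·387.7 + 0.753·137.9 = 199.601 kPa
yᵢ = zᵢPᵢˢᵃᵗ/P ⇒ y_B = 0.753·137.9/199.601 = 0.520

Pbub = 199.601 kPa, y_B = 0.520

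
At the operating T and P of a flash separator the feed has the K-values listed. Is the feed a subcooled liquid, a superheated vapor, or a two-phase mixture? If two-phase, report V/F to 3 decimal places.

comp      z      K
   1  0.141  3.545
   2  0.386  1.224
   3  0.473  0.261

ΣzᵢKᵢ = 1.096; Σzᵢ/Kᵢ = 2.167.
Both exceed 1, so a two-phase solution exists.
Iterate (Newton) starting at ψ = 0.5:
  ψ = 0.500: g = -0.3187, g' = -0.842 → ψ = 0.122
  ψ = 0.122: g = -0.0258, g' = -0.863 → ψ = 0.092
Converged at ψ = 0.092.

two-phase, V/F = 0.092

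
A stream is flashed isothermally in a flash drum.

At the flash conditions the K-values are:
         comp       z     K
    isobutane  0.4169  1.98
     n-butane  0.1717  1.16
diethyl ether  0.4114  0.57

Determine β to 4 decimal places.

Material balance + equilibrium reduce to Σ zᵢ(Kᵢ−1)/(1+β(Kᵢ−1)) = 0.
Check two-phase: ΣzᵢKᵢ = 1.2591 > 1 and Σzᵢ/Kᵢ = 1.0803 > 1, so g(0) = 0.2591 > 0 and g(1) = -0.0803 < 0.
Newton iteration, β⁰ = 0.45:
  β = 0.4500: g = 0.08981, g' = -0.3136 → β = 0.7364
  β = 0.7364: g = 0.00301, g' = -0.3015 → β = 0.7464
Converged at β = 0.7464.

β = 0.7464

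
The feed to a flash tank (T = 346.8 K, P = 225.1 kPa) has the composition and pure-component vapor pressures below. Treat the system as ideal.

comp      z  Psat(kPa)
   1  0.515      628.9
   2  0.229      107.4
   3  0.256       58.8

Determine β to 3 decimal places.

β = 0.527

Raoult's law: Kᵢ = Pᵢˢᵃᵗ/P = Pᵢˢᵃᵗ/225.1.
  K_1 = 628.9/225.1 = 2.79387, K_2 = 107.4/225.1 = 0.47712, K_3 = 58.8/225.1 = 0.26122
Material balance + equilibrium reduce to Σ zᵢ(Kᵢ−1)/(1+β(Kᵢ−1)) = 0.
Check two-phase: ΣzᵢKᵢ = 1.615 > 1 and Σzᵢ/Kᵢ = 1.644 > 1, so g(0) = 0.615 > 0 and g(1) = -0.644 < 0.
Iterate (Newton) starting at β = 0.5:
  β = 0.500: g = 0.0250, g' = -0.927 → β = 0.527
Converged at β = 0.527.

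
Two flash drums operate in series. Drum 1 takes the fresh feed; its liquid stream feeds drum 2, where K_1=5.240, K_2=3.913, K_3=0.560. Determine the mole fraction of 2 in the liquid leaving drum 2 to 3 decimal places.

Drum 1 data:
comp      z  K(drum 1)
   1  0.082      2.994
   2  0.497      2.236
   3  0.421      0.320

Drum 1:
Let ψ₁ = V/F and solve Σ zᵢ(Kᵢ−1)/(1+ψ₁(Kᵢ−1)) = 0.
g(0) = ΣzᵢKᵢ − 1 = 0.492 and g(1) = 1 − Σzᵢ/Kᵢ = -0.565, so a root lies in (0, 1).
Iterate (Newton) starting at ψ₁ = 0.69:
  ψ₁ = 0.690: g = -0.1390, g' = -0.970 → ψ₁ = 0.547
  ψ₁ = 0.547: g = -0.0109, g' = -0.838 → ψ₁ = 0.534
Converged at ψ₁ = 0.534.
Drum-1 compositions:
  1: x = 0.040, y = 0.119
  2: x = 0.299, y = 0.670
  3: x = 0.661, y = 0.211
Drum-2 feed = drum-1 liquid: z₂ = (0.0397, 0.2995, 0.6608).
Drum 2:
Material balance + equilibrium reduce to Σ zᵢ(Kᵢ−1)/(1+ψ₂(Kᵢ−1)) = 0.
g(0) = ΣzᵢKᵢ − 1 = 0.750 and g(1) = 1 − Σzᵢ/Kᵢ = -0.264, so a root lies in (0, 1).
Newton–Raphson from ψ₂ = 0.61:
  ψ₂ = 0.610: g = -0.0363, g' = -0.624 → ψ₂ = 0.552
  ψ₂ = 0.552: g = 0.0010, g' = -0.661 → ψ₂ = 0.553
Converged at ψ₂ = 0.553.
  1: x = 0.012, y = 0.062
  2: x = 0.115, y = 0.449
  3: x = 0.873, y = 0.489

x_2 (drum 2) = 0.115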